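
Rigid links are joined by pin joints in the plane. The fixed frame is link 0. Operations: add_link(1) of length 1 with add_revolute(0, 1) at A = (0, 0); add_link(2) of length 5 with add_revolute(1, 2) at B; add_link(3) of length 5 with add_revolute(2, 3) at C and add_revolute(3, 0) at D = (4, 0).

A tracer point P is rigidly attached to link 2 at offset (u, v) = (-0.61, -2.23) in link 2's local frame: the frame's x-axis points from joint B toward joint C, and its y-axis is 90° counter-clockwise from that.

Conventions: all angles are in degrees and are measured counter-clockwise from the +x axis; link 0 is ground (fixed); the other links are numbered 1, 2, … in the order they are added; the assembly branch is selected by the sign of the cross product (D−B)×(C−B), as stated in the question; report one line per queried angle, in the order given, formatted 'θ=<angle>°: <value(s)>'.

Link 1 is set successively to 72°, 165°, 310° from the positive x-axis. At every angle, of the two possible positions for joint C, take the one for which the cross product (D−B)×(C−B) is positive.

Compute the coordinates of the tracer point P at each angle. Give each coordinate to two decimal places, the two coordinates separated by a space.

A=(0,0), D=(4.00,0)
θ=72°: B = A + 1.00·(cos72°, sin72°) = (0.3090, 0.9511)
θ=72°: |BD| = 3.8115
θ=72°: circle(B,5.00) ∩ circle(D,5.00): a=1.9058, h=4.6226
θ=72°:   candidates: C₊=(3.3079,4.9519) cross=17.619; C₋=(1.0011,-4.0008) cross=-17.619
θ=72°:   branch + wants cross > 0 → take C=(3.3079,4.9519) (cross=17.619)
θ=72°: ex = (C−B)/|BC| = (0.5998,0.8002); ey = (-0.8002,0.5998)
θ=72°: P = B + -0.61·ex + -2.23·ey = (1.7275,-0.8746)
θ=165°: B = A + 1.00·(cos165°, sin165°) = (-0.9659, 0.2588)
θ=165°: |BD| = 4.9727
θ=165°: circle(B,5.00) ∩ circle(D,5.00): a=2.4863, h=4.3380
θ=165°:   candidates: C₊=(1.7428,4.4615) cross=21.571; C₋=(1.2913,-4.2027) cross=-21.571
θ=165°:   branch + wants cross > 0 → take C=(1.7428,4.4615) (cross=21.571)
θ=165°: ex = (C−B)/|BC| = (0.5417,0.8405); ey = (-0.8405,0.5417)
θ=165°: P = B + -0.61·ex + -2.23·ey = (0.5780,-1.4620)
θ=310°: B = A + 1.00·(cos310°, sin310°) = (0.6428, -0.7660)
θ=310°: |BD| = 3.4435
θ=310°: circle(B,5.00) ∩ circle(D,5.00): a=1.7218, h=4.6942
θ=310°:   candidates: C₊=(1.2771,4.1936) cross=16.165; C₋=(3.3657,-4.9596) cross=-16.165
θ=310°:   branch + wants cross > 0 → take C=(1.2771,4.1936) (cross=16.165)
θ=310°: ex = (C−B)/|BC| = (0.1269,0.9919); ey = (-0.9919,0.1269)
θ=310°: P = B + -0.61·ex + -2.23·ey = (2.7774,-1.6540)

θ=72°: 1.73 -0.87
θ=165°: 0.58 -1.46
θ=310°: 2.78 -1.65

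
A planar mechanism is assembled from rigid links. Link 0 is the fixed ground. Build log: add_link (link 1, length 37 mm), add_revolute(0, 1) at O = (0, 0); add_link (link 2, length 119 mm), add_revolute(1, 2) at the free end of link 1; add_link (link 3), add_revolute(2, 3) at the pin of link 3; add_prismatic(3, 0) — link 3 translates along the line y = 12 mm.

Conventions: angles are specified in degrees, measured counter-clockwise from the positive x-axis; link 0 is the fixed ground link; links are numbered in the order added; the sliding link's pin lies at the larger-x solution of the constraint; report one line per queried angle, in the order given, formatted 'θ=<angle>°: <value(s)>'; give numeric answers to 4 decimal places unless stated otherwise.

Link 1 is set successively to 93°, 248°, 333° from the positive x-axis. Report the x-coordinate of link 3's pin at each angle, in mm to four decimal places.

geometry: r = 37 mm, L = 119 mm, e = 12 mm
θ=93°: crank pin P = (r cos θ, r sin θ) = (-1.936430, 36.949293)
θ=93°: h = r sin θ − e = 36.949293 − 12 = 24.949293
θ=93°: x = r cos θ + √(L² − h²) = -1.936430 + 116.355201 = 114.418771
θ=248°: crank pin P = (r cos θ, r sin θ) = (-13.860444, -34.305803)
θ=248°: h = r sin θ − e = -34.305803 − 12 = -46.305803
θ=248°: x = r cos θ + √(L² − h²) = -13.860444 + 109.621041 = 95.760597
θ=333°: crank pin P = (r cos θ, r sin θ) = (32.967241, -16.797648)
θ=333°: h = r sin θ − e = -16.797648 − 12 = -28.797648
θ=333°: x = r cos θ + √(L² − h²) = 32.967241 + 115.462961 = 148.430203

θ=93°: 114.4188
θ=248°: 95.7606
θ=333°: 148.4302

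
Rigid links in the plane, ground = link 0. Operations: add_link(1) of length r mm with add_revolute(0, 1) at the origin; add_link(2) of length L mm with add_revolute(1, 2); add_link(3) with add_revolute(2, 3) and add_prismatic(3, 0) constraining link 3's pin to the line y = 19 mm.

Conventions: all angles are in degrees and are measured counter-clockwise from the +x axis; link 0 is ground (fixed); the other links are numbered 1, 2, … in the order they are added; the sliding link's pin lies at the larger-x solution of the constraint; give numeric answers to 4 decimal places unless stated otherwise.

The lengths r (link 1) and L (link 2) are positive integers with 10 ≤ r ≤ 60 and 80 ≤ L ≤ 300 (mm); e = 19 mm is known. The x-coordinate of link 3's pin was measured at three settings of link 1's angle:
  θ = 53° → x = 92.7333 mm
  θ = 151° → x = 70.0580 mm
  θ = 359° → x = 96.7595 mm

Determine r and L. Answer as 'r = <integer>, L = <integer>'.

constraint per measurement: (x − r cos θ)² + (r sin θ − e)² = L²
subtracting the θ₁ and θ₂ equations cancels the r² and L² terms:
r = (x₁² − x₂²) / (2[(x₁cos θ₁ + e sin θ₁) − (x₂cos θ₂ + e sin θ₂)]) = 15.0000 → r = 15
L² = (x₁ − r cos θ₁)² + (r sin θ₁ − e)² = 7055.9939 → L = 84.0000 → L = 84
check at θ₃=359°: x = 96.7595 (printed 96.7595) ✓

r = 15, L = 84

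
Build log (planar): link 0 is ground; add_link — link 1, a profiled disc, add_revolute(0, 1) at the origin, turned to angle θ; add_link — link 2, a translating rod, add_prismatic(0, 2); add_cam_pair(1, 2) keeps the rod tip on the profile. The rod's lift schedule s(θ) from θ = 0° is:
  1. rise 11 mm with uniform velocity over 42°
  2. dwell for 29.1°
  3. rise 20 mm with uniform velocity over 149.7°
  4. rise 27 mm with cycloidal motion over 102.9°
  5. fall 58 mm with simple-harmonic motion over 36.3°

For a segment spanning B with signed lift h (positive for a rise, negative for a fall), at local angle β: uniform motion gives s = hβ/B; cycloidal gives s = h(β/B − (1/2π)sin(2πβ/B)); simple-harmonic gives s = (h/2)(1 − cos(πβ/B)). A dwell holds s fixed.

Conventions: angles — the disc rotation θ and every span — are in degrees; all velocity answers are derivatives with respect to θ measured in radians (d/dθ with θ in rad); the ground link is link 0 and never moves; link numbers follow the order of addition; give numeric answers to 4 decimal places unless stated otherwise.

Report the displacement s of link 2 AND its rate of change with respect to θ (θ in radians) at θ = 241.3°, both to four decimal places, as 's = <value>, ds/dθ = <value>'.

seg 1 [0°–42°] uniform, h=11: full span → s += 11 → s = 11.0000
seg 2 [42°–71.1°] dwell: s stays 11.0000
seg 3 [71.1°–220.8°] uniform, h=20: full span → s += 20 → s = 31.0000
seg 4 [220.8°–323.7°] cycloidal, h=27: θ=241.3° here. β=20.5, B=102.9. 27·(0.1992 − sin(2π·0.1992)/(2π)) = 1.2987 → s = 32.2987
velocity in seg [220.8°–323.7°] (cycloidal), θ in radians: β = 20.5° = 0.3578 rad, B = 102.9° = 1.7959 rad; ds/dθ = (h/B)(1 − cos(2πβ/B)) = (27/1.7959)(1 − cos(2π·0.1992)) = 10.318365 mm/rad

s = 32.2987, ds/dθ = 10.3184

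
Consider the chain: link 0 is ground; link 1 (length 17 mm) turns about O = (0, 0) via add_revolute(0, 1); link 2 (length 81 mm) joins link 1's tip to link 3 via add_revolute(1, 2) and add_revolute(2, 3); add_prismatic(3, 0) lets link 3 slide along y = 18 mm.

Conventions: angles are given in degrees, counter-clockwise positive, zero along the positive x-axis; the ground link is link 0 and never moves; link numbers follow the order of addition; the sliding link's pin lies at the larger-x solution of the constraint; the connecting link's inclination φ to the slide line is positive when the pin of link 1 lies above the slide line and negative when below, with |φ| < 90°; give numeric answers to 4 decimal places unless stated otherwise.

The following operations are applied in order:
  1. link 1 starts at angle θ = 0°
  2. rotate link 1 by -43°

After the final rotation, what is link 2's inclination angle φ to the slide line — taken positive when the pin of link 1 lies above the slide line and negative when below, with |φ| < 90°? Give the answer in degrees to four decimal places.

geometry: r = 17 mm, L = 81 mm, e = 18 mm; θ starts at 0°
rotate link 1 by -43°: θ ← 0° -43° = -43°
h = r sin θ − e = -11.593972 − 18 = -29.593972
sin φ = h / L = -29.593972 / 81 = -0.36535768
φ = arcsin(-0.36535768) = -21.429597°

-21.4296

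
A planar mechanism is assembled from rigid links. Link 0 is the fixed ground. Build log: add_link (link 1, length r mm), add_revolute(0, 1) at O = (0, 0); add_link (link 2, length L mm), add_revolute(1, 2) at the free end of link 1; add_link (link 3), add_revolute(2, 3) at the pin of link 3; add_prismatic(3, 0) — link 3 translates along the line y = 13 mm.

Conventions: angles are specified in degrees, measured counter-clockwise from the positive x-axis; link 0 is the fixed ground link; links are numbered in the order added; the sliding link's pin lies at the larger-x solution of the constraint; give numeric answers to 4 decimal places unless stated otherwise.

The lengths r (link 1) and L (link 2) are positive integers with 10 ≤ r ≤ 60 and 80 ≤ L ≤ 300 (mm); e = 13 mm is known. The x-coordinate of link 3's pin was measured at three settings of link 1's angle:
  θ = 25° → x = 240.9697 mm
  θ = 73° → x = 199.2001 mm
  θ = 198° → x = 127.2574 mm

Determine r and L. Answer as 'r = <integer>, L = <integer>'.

constraint per measurement: (x − r cos θ)² + (r sin θ − e)² = L²
subtracting the θ₁ and θ₂ equations cancels the r² and L² terms:
r = (x₁² − x₂²) / (2[(x₁cos θ₁ + e sin θ₁) − (x₂cos θ₂ + e sin θ₂)]) = 60.0000 → r = 60
L² = (x₁ − r cos θ₁)² + (r sin θ₁ − e)² = 34968.9860 → L = 187.0000 → L = 187
check at θ₃=198°: x = 127.2574 (printed 127.2574) ✓

r = 60, L = 187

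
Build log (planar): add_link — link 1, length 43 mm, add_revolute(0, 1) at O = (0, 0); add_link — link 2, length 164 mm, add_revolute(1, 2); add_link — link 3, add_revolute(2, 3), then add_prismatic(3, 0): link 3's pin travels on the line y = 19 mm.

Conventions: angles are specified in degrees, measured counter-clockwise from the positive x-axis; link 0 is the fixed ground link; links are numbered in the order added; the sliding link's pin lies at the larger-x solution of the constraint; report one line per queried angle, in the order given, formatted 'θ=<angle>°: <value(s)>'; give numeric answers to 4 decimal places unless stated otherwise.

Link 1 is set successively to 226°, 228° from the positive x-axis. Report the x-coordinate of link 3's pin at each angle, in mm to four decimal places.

geometry: r = 43 mm, L = 164 mm, e = 19 mm
θ=226°: crank pin P = (r cos θ, r sin θ) = (-29.870310, -30.931611)
θ=226°: h = r sin θ − e = -30.931611 − 19 = -49.931611
θ=226°: x = r cos θ + √(L² − h²) = -29.870310 + 156.214065 = 126.343755
θ=228°: crank pin P = (r cos θ, r sin θ) = (-28.772616, -31.955227)
θ=228°: h = r sin θ − e = -31.955227 − 19 = -50.955227
θ=228°: x = r cos θ + √(L² − h²) = -28.772616 + 155.883177 = 127.110561

θ=226°: 126.3438
θ=228°: 127.1106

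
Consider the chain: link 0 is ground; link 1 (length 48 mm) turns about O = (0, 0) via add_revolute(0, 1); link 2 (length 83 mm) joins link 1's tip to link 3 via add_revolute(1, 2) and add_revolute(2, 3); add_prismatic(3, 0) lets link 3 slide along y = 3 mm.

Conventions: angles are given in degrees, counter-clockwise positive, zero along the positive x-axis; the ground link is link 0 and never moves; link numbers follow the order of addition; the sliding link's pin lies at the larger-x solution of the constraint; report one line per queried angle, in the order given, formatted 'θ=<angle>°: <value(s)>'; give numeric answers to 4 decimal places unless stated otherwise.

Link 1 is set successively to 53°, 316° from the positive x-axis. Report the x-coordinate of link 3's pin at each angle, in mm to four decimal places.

geometry: r = 48 mm, L = 83 mm, e = 3 mm
θ=53°: crank pin P = (r cos θ, r sin θ) = (28.887121, 38.334504)
θ=53°: h = r sin θ − e = 38.334504 − 3 = 35.334504
θ=53°: x = r cos θ + √(L² − h²) = 28.887121 + 75.103081 = 103.990202
θ=316°: crank pin P = (r cos θ, r sin θ) = (34.528310, -33.343602)
θ=316°: h = r sin θ − e = -33.343602 − 3 = -36.343602
θ=316°: x = r cos θ + √(L² − h²) = 34.528310 + 74.619988 = 109.148298

θ=53°: 103.9902
θ=316°: 109.1483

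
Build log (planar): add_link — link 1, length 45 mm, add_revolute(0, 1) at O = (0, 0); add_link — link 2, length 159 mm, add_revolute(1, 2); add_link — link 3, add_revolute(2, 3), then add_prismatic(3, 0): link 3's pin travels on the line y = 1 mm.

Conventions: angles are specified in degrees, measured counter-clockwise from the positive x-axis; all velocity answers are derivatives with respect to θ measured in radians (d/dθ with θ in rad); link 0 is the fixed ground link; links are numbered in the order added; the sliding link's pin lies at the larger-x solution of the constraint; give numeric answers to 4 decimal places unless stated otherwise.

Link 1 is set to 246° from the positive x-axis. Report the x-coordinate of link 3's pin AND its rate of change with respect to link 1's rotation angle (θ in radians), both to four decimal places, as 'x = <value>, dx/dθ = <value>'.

geometry: r = 45 mm, L = 159 mm, e = 1 mm
crank pin P = (r cos θ, r sin θ) = (-18.303149, -41.109546)
h = r sin θ − e = -41.109546 − 1 = -42.109546
x = r cos θ + √(L² − h²) = -18.303149 + 153.322491 = 135.019342
dx/dθ = −r sin θ − h·r cos θ/√(L² − h²) (θ in radians; h = -42.109546) = 36.082643

x = 135.0193, dx/dθ = 36.0826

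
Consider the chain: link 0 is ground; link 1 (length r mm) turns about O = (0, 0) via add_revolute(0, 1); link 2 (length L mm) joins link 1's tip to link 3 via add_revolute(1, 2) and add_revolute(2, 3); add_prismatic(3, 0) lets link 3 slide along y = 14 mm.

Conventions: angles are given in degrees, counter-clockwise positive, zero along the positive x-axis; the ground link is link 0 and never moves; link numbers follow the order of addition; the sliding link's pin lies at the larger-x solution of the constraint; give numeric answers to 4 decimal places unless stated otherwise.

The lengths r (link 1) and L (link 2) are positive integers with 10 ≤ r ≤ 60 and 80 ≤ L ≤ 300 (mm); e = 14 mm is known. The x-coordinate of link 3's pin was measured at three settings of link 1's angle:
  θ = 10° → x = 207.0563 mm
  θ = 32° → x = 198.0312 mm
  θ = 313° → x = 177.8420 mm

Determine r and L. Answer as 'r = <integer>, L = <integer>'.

constraint per measurement: (x − r cos θ)² + (r sin θ − e)² = L²
subtracting the θ₁ and θ₂ equations cancels the r² and L² terms:
r = (x₁² − x₂²) / (2[(x₁cos θ₁ + e sin θ₁) − (x₂cos θ₂ + e sin θ₂)]) = 58.9996 → r = 59
L² = (x₁ − r cos θ₁)² + (r sin θ₁ − e)² = 22200.9879 → L = 149.0000 → L = 149
check at θ₃=313°: x = 177.8420 (printed 177.8420) ✓

r = 59, L = 149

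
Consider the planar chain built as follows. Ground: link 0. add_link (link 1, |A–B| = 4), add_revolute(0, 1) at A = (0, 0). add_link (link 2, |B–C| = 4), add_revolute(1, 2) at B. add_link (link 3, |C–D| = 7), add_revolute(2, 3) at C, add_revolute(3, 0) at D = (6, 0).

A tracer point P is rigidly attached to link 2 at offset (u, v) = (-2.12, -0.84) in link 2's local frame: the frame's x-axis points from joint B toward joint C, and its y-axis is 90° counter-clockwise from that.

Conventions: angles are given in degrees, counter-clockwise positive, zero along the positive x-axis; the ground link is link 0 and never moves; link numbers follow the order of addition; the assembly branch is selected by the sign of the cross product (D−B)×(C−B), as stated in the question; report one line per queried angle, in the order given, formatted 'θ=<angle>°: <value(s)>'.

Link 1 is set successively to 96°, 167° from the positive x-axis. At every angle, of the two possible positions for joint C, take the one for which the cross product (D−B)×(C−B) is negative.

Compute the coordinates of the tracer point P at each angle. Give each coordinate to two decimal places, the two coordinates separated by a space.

A=(0,0), D=(6.00,0)
θ=96°: B = A + 4.00·(cos96°, sin96°) = (-0.4181, 3.9781)
θ=96°: |BD| = 7.5510
θ=96°: circle(B,4.00) ∩ circle(D,7.00): a=1.5903, h=3.6703
θ=96°:   candidates: C₊=(2.8672,6.2599) cross=27.714; C₋=(-1.0000,0.0206) cross=-27.714
θ=96°:   branch - wants cross < 0 → take C=(-1.0000,0.0206) (cross=-27.714)
θ=96°: ex = (C−B)/|BC| = (-0.1455,-0.9894); ey = (0.9894,-0.1455)
θ=96°: P = B + -2.12·ex + -0.84·ey = (-0.9408,6.1977)
θ=167°: B = A + 4.00·(cos167°, sin167°) = (-3.8975, 0.8998)
θ=167°: |BD| = 9.9383
θ=167°: circle(B,4.00) ∩ circle(D,7.00): a=3.3089, h=2.2475
θ=167°:   candidates: C₊=(-0.3987,2.8385) cross=22.336; C₋=(-0.8056,-1.6380) cross=-22.336
θ=167°:   branch - wants cross < 0 → take C=(-0.8056,-1.6380) (cross=-22.336)
θ=167°: ex = (C−B)/|BC| = (0.7730,-0.6345); ey = (0.6345,0.7730)
θ=167°: P = B + -2.12·ex + -0.84·ey = (-6.0691,1.5956)

θ=96°: -0.94 6.20
θ=167°: -6.07 1.60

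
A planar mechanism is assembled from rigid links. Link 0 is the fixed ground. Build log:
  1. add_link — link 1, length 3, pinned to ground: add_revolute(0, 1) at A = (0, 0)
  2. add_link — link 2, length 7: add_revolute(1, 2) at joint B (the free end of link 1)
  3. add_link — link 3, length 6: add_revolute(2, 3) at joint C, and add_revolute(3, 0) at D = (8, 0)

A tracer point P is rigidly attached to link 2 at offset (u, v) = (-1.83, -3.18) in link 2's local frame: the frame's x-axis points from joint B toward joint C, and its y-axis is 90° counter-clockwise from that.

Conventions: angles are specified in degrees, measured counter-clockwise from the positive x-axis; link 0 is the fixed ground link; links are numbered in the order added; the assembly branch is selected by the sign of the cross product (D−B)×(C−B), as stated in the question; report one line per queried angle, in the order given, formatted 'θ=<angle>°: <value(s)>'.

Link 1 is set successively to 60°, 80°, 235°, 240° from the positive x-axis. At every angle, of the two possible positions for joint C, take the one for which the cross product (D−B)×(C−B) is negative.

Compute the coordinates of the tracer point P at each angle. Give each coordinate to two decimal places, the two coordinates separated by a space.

A=(0,0), D=(8.00,0)
θ=60°: B = A + 3.00·(cos60°, sin60°) = (1.5000, 2.5981)
θ=60°: |BD| = 7.0000
θ=60°: circle(B,7.00) ∩ circle(D,6.00): a=4.4286, h=5.4210
θ=60°:   candidates: C₊=(7.6243,5.9882) cross=37.947; C₋=(3.6002,-4.0794) cross=-37.947
θ=60°:   branch - wants cross < 0 → take C=(3.6002,-4.0794) (cross=-37.947)
θ=60°: ex = (C−B)/|BC| = (0.3000,-0.9539); ey = (0.9539,0.3000)
θ=60°: P = B + -1.83·ex + -3.18·ey = (-2.0826,3.3897)
θ=80°: B = A + 3.00·(cos80°, sin80°) = (0.5209, 2.9544)
θ=80°: |BD| = 8.0414
θ=80°: circle(B,7.00) ∩ circle(D,6.00): a=4.8290, h=5.0676
θ=80°:   candidates: C₊=(6.8741,5.8934) cross=40.751; C₋=(3.1504,-3.5329) cross=-40.751
θ=80°:   branch - wants cross < 0 → take C=(3.1504,-3.5329) (cross=-40.751)
θ=80°: ex = (C−B)/|BC| = (0.3756,-0.9268); ey = (0.9268,0.3756)
θ=80°: P = B + -1.83·ex + -3.18·ey = (-3.1136,3.4559)
θ=235°: B = A + 3.00·(cos235°, sin235°) = (-1.7207, -2.4575)
θ=235°: |BD| = 10.0265
θ=235°: circle(B,7.00) ∩ circle(D,6.00): a=5.6616, h=4.1167
θ=235°:   candidates: C₊=(2.7592,2.9213) cross=41.276; C₋=(4.7771,-5.0609) cross=-41.276
θ=235°:   branch - wants cross < 0 → take C=(4.7771,-5.0609) (cross=-41.276)
θ=235°: ex = (C−B)/|BC| = (0.9283,-0.3719); ey = (0.3719,0.9283)
θ=235°: P = B + -1.83·ex + -3.18·ey = (-4.6022,-4.7287)
θ=240°: B = A + 3.00·(cos240°, sin240°) = (-1.5000, -2.5981)
θ=240°: |BD| = 9.8489
θ=240°: circle(B,7.00) ∩ circle(D,6.00): a=5.5844, h=4.2207
θ=240°:   candidates: C₊=(2.7732,2.9463) cross=41.569; C₋=(5.0000,-5.1962) cross=-41.569
θ=240°:   branch - wants cross < 0 → take C=(5.0000,-5.1962) (cross=-41.569)
θ=240°: ex = (C−B)/|BC| = (0.9286,-0.3712); ey = (0.3712,0.9286)
θ=240°: P = B + -1.83·ex + -3.18·ey = (-4.3796,-4.8717)

θ=60°: -2.08 3.39
θ=80°: -3.11 3.46
θ=235°: -4.60 -4.73
θ=240°: -4.38 -4.87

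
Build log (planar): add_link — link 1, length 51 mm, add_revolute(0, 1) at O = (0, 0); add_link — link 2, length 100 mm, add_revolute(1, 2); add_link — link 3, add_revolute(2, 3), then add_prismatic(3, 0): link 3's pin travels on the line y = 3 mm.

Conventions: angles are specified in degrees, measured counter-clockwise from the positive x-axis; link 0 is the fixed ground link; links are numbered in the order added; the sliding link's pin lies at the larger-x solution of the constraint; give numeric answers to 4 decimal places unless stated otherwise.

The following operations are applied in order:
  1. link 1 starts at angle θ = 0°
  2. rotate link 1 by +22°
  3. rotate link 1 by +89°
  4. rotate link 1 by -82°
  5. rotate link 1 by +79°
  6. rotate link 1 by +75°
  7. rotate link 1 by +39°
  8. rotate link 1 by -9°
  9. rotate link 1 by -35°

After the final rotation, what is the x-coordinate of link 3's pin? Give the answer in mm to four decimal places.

geometry: r = 51 mm, L = 100 mm, e = 3 mm; θ starts at 0°
rotate link 1 by +22°: θ ← 0° +22° = 22°
rotate link 1 by +89°: θ ← 22° +89° = 111°
rotate link 1 by -82°: θ ← 111° -82° = 29°
rotate link 1 by +79°: θ ← 29° +79° = 108°
rotate link 1 by +75°: θ ← 108° +75° = 183°
rotate link 1 by +39°: θ ← 183° +39° = 222°
rotate link 1 by -9°: θ ← 222° -9° = 213°
rotate link 1 by -35°: θ ← 213° -35° = 178°
crank pin P = (r cos θ, r sin θ) = (-50.968932, 1.779874)
h = r sin θ − e = 1.779874 − 3 = -1.220126
x = r cos θ + √(L² − h²) = -50.968932 + 99.992556 = 49.023624

49.0236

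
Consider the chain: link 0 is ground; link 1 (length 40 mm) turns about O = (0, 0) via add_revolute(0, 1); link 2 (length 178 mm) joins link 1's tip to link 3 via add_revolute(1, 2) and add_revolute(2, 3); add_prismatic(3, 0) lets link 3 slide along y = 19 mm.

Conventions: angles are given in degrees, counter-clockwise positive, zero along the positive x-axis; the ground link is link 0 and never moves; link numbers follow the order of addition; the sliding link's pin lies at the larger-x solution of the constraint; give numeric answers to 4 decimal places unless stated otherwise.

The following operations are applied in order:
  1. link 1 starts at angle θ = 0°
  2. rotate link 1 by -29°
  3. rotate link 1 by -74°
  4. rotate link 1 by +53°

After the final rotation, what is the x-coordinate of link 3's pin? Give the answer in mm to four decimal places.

geometry: r = 40 mm, L = 178 mm, e = 19 mm; θ starts at 0°
rotate link 1 by -29°: θ ← 0° -29° = -29°
rotate link 1 by -74°: θ ← -29° -74° = -103°
rotate link 1 by +53°: θ ← -103° +53° = -50°
crank pin P = (r cos θ, r sin θ) = (25.711504, -30.641778)
h = r sin θ − e = -30.641778 − 19 = -49.641778
x = r cos θ + √(L² − h²) = 25.711504 + 170.937690 = 196.649195

196.6492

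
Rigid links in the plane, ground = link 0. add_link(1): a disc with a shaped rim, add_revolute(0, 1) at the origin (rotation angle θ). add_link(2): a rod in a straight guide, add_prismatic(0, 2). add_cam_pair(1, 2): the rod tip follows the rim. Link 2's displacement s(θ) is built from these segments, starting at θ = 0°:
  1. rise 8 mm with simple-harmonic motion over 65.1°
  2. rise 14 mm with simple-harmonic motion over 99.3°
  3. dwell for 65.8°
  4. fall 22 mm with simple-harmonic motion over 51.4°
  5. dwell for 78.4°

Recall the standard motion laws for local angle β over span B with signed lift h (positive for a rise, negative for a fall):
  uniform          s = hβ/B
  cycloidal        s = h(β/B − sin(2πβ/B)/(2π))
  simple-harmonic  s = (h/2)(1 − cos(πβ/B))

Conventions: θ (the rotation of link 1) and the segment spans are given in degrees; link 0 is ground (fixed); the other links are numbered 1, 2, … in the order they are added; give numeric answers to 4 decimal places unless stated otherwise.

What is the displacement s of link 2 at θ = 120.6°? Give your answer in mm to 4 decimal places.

segment 1 (0° to 65.1°, simple-harmonic, h = 8) is passed completely: s = 0.0000 + (8) = 8.0000
θ = 120.6° falls in segment 2 (65.1° to 164.4°, simple-harmonic, h = 14): β = 120.6 − 65.1 = 55.5°, B = 99.3°; Δs = 14/2·(1 − cos(π·0.5589)) = 8.2882; s = 8.0000 + 8.2882 = 16.2882

16.2882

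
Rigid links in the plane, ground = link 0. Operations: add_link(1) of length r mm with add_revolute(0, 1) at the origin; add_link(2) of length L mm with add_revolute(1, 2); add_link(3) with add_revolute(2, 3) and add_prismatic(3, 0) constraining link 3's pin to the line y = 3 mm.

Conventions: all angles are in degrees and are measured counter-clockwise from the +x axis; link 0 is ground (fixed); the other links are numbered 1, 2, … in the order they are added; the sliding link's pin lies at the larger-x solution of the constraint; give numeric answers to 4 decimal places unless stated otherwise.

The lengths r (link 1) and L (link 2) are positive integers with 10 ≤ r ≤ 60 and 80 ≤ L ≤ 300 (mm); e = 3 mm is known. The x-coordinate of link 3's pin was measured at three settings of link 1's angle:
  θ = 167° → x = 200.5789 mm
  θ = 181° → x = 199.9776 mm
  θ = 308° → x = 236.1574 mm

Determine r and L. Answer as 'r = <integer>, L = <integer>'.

constraint per measurement: (x − r cos θ)² + (r sin θ − e)² = L²
subtracting the θ₁ and θ₂ equations cancels the r² and L² terms:
r = (x₁² − x₂²) / (2[(x₁cos θ₁ + e sin θ₁) − (x₂cos θ₂ + e sin θ₂)]) = 22.9987 → r = 23
L² = (x₁ − r cos θ₁)² + (r sin θ₁ − e)² = 49729.0034 → L = 223.0000 → L = 223
check at θ₃=308°: x = 236.1574 (printed 236.1574) ✓

r = 23, L = 223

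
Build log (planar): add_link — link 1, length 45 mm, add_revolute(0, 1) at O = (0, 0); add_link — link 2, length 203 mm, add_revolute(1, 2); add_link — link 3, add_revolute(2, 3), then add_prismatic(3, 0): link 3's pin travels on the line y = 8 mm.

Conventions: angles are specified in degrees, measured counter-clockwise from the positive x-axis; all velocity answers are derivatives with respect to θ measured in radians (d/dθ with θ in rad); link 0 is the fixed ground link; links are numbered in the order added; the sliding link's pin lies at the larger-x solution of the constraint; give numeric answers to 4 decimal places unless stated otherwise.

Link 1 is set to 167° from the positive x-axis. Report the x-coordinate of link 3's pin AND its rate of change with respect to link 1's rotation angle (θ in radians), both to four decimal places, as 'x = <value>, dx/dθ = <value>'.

geometry: r = 45 mm, L = 203 mm, e = 8 mm
crank pin P = (r cos θ, r sin θ) = (-43.846653, 10.122797)
h = r sin θ − e = 10.122797 − 8 = 2.122797
x = r cos θ + √(L² − h²) = -43.846653 + 202.988901 = 159.142248
dx/dθ = −r sin θ − h·r cos θ/√(L² − h²) (θ in radians; h = 2.122797) = -9.664262

x = 159.1422, dx/dθ = -9.6643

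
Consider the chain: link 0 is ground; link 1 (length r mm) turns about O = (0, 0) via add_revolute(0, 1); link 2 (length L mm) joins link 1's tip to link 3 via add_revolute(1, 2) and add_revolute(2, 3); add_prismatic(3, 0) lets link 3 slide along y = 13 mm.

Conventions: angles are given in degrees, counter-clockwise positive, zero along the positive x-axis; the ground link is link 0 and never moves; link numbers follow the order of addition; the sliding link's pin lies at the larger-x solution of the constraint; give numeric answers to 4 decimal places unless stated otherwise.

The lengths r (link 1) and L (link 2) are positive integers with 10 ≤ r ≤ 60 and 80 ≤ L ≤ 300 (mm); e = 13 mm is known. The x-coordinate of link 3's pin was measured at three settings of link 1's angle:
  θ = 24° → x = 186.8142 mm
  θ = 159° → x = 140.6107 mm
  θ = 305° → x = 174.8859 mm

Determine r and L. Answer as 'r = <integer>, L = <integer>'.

constraint per measurement: (x − r cos θ)² + (r sin θ − e)² = L²
subtracting the θ₁ and θ₂ equations cancels the r² and L² terms:
r = (x₁² − x₂²) / (2[(x₁cos θ₁ + e sin θ₁) − (x₂cos θ₂ + e sin θ₂)]) = 25.0000 → r = 25
L² = (x₁ − r cos θ₁)² + (r sin θ₁ − e)² = 26896.0033 → L = 164.0000 → L = 164
check at θ₃=305°: x = 174.8859 (printed 174.8859) ✓

r = 25, L = 164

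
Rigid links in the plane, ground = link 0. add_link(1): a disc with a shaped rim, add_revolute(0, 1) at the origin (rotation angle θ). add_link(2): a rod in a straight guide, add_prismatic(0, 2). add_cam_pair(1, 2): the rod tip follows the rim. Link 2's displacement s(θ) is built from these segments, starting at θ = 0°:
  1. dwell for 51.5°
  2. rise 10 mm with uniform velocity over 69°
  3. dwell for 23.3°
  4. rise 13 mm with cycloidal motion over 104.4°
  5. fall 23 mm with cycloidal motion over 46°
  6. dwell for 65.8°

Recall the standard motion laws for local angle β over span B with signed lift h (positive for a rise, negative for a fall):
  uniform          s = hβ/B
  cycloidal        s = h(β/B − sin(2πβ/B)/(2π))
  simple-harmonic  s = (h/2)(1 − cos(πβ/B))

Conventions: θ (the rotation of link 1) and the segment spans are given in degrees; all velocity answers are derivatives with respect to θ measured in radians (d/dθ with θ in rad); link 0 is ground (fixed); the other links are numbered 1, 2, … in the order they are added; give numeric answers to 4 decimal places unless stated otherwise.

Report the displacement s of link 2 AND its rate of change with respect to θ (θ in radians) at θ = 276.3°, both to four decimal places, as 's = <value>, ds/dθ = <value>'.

segment 1 (0° to 51.5°, dwell): s unchanged at 0.0000
segment 2 (51.5° to 120.5°, uniform, h = 10) is passed completely: s = 0.0000 + (10) = 10.0000
segment 3 (120.5° to 143.8°, dwell): s unchanged at 10.0000
segment 4 (143.8° to 248.2°, cycloidal, h = 13) is passed completely: s = 10.0000 + (13) = 23.0000
θ = 276.3° falls in segment 5 (248.2° to 294.2°, cycloidal, h = -23): β = 276.3 − 248.2 = 28.1°, B = 46°; Δs = -23·(0.6109 − sin(2π·0.6109)/(2π)) = -16.3987; s = 23.0000 − 16.3987 = 6.6013
velocity in seg [248.2°–294.2°] (cycloidal), θ in radians: β = 28.1° = 0.4904 rad, B = 46° = 0.8029 rad; ds/dθ = (h/B)(1 − cos(2πβ/B)) = ((-23)/0.8029)(1 − cos(2π·0.6109)) = -50.621369 mm/rad

s = 6.6013, ds/dθ = -50.6214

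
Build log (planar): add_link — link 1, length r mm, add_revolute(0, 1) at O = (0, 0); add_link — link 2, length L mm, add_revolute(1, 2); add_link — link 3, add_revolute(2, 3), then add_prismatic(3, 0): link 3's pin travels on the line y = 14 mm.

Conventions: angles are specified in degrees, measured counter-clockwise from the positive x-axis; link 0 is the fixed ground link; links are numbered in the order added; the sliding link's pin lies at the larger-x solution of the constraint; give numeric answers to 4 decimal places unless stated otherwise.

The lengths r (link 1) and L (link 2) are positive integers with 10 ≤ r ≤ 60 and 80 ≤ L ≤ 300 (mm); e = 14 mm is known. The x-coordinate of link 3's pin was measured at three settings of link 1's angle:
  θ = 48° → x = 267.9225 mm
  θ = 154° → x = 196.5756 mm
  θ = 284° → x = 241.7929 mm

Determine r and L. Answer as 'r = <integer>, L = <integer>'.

constraint per measurement: (x − r cos θ)² + (r sin θ − e)² = L²
subtracting the θ₁ and θ₂ equations cancels the r² and L² terms:
r = (x₁² − x₂²) / (2[(x₁cos θ₁ + e sin θ₁) − (x₂cos θ₂ + e sin θ₂)]) = 46.0000 → r = 46
L² = (x₁ − r cos θ₁)² + (r sin θ₁ − e)² = 56643.9821 → L = 238.0000 → L = 238
check at θ₃=284°: x = 241.7929 (printed 241.7929) ✓

r = 46, L = 238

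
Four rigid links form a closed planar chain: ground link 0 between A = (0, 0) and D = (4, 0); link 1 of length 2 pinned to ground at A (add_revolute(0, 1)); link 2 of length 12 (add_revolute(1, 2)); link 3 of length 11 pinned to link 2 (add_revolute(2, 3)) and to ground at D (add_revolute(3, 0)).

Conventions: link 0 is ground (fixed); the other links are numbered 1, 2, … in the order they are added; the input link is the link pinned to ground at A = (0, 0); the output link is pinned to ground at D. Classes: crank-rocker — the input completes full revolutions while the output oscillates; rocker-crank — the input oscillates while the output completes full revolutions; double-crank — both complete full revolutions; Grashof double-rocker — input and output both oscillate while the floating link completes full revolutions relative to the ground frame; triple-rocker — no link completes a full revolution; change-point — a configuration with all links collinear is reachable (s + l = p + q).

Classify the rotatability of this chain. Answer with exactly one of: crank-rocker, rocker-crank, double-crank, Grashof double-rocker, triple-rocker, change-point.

lengths: ground=4, input=2, coupler=12, output=11
sorted: s=2 (shortest), l=12 (longest), p+q=15
s + l = 14 vs p + q = 15
s + l < p + q (Grashof) with shortest = input link → crank-rocker

crank-rocker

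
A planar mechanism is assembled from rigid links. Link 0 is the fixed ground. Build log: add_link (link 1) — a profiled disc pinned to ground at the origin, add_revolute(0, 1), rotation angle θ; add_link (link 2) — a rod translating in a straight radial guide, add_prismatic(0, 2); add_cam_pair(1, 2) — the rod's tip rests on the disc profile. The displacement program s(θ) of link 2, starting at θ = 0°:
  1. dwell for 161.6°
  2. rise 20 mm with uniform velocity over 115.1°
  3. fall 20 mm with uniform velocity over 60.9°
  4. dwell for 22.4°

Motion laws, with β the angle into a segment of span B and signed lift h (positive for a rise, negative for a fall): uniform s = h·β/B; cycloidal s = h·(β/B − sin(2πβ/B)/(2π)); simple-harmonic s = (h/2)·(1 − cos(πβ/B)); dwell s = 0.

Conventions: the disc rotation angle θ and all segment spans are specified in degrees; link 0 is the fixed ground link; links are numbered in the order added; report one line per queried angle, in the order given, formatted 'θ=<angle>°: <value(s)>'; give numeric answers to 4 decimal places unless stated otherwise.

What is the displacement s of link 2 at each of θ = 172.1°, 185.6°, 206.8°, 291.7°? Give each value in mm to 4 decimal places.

seg 1 [0°–161.6°] dwell: s stays 0.0000
seg 2 [161.6°–276.7°] uniform, h=20: θ=172.1° here. β=10.5, B=115.1. 20·10.5/115.1 = 1.8245 → s = 1.8245
seg 2 [161.6°–276.7°] uniform, h=20: θ=185.6° here. β=24, B=115.1. 20·24/115.1 = 4.1703 → s = 4.1703
seg 2 [161.6°–276.7°] uniform, h=20: θ=206.8° here. β=45.2, B=115.1. 20·45.2/115.1 = 7.8540 → s = 7.8540
seg 2 [161.6°–276.7°] uniform, h=20: full span → s += 20 → s = 20.0000
seg 3 [276.7°–337.6°] uniform, h=-20: θ=291.7° here. β=15, B=60.9. -20·15/60.9 = -4.9261 → s = 15.0739

θ=172.1°: 1.8245
θ=185.6°: 4.1703
θ=206.8°: 7.8540
θ=291.7°: 15.0739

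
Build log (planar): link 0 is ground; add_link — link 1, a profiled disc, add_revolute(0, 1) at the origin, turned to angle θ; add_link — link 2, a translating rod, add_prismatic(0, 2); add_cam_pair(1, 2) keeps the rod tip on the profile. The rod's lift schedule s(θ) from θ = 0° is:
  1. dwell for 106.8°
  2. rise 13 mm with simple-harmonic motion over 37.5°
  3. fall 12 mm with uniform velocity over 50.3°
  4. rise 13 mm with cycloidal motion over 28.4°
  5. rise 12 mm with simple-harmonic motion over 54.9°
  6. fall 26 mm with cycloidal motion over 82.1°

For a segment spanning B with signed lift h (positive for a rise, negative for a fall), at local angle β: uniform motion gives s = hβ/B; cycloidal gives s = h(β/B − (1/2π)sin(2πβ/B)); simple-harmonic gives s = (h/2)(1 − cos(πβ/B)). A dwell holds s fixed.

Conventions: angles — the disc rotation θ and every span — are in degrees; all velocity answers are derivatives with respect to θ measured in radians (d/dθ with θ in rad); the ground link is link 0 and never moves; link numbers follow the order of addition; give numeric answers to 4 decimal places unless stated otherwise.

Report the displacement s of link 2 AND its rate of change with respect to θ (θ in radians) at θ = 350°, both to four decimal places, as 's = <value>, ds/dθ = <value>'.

seg 1 [0°–106.8°] dwell: s stays 0.0000
seg 2 [106.8°–144.3°] simple-harmonic, h=13: full span → s += 13 → s = 13.0000
seg 3 [144.3°–194.6°] uniform, h=-12: full span → s += -12 → s = 1.0000
seg 4 [194.6°–223°] cycloidal, h=13: full span → s += 13 → s = 14.0000
seg 5 [223°–277.9°] simple-harmonic, h=12: full span → s += 12 → s = 26.0000
seg 6 [277.9°–360°] cycloidal, h=-26: θ=350° here. β=72.1, B=82.1. -26·(0.8782 − sin(2π·0.8782)/(2π)) = -25.6998 → s = 0.3002
velocity in seg [277.9°–360°] (cycloidal), θ in radians: β = 72.1° = 1.2584 rad, B = 82.1° = 1.4329 rad; ds/dθ = (h/B)(1 − cos(2πβ/B)) = ((-26)/1.4329)(1 − cos(2π·0.8782)) = -5.059350 mm/rad

s = 0.3002, ds/dθ = -5.0593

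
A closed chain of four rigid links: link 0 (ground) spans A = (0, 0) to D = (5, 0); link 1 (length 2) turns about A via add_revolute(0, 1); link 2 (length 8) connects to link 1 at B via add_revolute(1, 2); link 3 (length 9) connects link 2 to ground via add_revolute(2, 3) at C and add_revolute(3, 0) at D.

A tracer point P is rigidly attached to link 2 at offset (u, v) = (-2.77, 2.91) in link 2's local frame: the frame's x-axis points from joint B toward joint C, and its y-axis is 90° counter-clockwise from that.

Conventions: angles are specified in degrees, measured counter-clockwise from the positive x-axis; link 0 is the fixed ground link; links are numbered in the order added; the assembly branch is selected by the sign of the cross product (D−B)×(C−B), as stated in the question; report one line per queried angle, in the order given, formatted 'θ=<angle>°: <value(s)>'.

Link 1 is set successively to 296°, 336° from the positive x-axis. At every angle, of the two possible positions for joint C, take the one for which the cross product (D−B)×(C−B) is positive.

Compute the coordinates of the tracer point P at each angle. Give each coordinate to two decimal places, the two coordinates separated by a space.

A=(0,0), D=(5.00,0)
θ=296°: B = A + 2.00·(cos296°, sin296°) = (0.8767, -1.7976)
θ=296°: |BD| = 4.4981
θ=296°: circle(B,8.00) ∩ circle(D,9.00): a=0.3593, h=7.9919
θ=296°:   candidates: C₊=(-1.9877,5.6720) cross=35.948; C₋=(4.4000,-8.9800) cross=-35.948
θ=296°:   branch + wants cross > 0 → take C=(-1.9877,5.6720) (cross=35.948)
θ=296°: ex = (C−B)/|BC| = (-0.3581,0.9337); ey = (-0.9337,-0.3581)
θ=296°: P = B + -2.77·ex + 2.91·ey = (-0.8485,-5.4259)
θ=336°: B = A + 2.00·(cos336°, sin336°) = (1.8271, -0.8135)
θ=336°: |BD| = 3.2755
θ=336°: circle(B,8.00) ∩ circle(D,9.00): a=-0.9572, h=7.9425
θ=336°:   candidates: C₊=(-1.0727,6.6425) cross=26.016; C₋=(2.8724,-8.7449) cross=-26.016
θ=336°:   branch + wants cross > 0 → take C=(-1.0727,6.6425) (cross=26.016)
θ=336°: ex = (C−B)/|BC| = (-0.3625,0.9320); ey = (-0.9320,-0.3625)
θ=336°: P = B + -2.77·ex + 2.91·ey = (0.1190,-4.4499)

θ=296°: -0.85 -5.43
θ=336°: 0.12 -4.45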